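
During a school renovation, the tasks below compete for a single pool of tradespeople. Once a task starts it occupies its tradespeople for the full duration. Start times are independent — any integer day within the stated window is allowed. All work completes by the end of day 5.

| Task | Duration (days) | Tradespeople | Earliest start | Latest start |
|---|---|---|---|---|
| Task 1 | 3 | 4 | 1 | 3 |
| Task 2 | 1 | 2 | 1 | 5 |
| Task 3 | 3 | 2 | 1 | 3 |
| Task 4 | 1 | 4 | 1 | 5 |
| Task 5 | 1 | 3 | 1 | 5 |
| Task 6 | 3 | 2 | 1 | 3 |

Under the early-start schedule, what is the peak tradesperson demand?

Early-start schedule: Task 1@1, Task 2@1, Task 3@1, Task 4@1, Task 5@1, Task 6@1.
Load per day: day 1: 17, day 2: 8, day 3: 8, day 4: 0, day 5: 0.
Peak is 17.

17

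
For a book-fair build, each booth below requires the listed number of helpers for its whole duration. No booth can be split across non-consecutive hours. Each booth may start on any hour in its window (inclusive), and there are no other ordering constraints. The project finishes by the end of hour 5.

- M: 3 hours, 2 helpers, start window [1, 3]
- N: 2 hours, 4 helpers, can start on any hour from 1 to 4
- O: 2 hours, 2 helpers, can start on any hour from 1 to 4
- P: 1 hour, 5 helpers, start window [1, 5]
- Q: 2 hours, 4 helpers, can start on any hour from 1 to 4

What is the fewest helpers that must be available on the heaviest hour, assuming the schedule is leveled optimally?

7

Early-start (M@1, N@1, O@1, P@1, Q@1) gives peak 17: h1:17  h2:12  h3:2  h4:0  h5:0.
Shift O→4, P→3, Q→4.
Schedule M@1, N@1, O@4, P@3, Q@4: h1:6  h2:6  h3:7  h4:6  h5:6 — peak 7.
Total helper-hours = 31 over 5 hours ⇒ peak ≥ ⌈31/5⌉ = 7, so 7 is optimal.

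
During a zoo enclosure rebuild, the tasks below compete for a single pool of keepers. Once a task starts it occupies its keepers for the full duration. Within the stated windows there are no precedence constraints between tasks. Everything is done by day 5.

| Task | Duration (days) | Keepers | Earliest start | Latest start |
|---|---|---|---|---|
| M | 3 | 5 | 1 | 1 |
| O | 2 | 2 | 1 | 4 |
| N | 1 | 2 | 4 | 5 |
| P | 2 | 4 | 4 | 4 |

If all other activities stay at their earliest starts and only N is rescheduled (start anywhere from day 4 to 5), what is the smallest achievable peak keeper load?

N@4: d1:7  d2:7  d3:5  d4:6  d5:4 → peak 7
N@5: d1:7  d2:7  d3:5  d4:4  d5:6 → peak 7
Best is N@4, peak 7.

7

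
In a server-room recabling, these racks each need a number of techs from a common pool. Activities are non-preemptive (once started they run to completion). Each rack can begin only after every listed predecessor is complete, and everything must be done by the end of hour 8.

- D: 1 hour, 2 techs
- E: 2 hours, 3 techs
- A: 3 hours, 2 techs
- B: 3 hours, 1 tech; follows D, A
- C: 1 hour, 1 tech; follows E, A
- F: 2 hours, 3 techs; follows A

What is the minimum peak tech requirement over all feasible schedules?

Early-start (D@1, E@1, A@1, B@4, C@4, F@4) gives peak 7: h1:7  h2:5  h3:2  h4:5  h5:4  h6:1  h7:0  h8:0.
Shift E→4, C→6, F→7.
Schedule D@1, E@4, A@1, B@4, C@6, F@7: h1:4  h2:2  h3:2  h4:4  h5:4  h6:2  h7:3  h8:3 — peak 4.

4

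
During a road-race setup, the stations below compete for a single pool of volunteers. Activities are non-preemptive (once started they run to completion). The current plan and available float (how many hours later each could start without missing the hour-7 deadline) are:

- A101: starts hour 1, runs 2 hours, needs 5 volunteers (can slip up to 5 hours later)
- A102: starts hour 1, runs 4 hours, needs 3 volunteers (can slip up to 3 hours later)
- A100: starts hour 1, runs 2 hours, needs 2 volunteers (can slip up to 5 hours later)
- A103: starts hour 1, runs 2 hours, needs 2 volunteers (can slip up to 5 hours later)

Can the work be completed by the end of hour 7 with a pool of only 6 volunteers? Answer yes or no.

yes

Schedule A101@1, A102@3, A100@3, A103@5: h1:5  h2:5  h3:5  h4:5  h5:5  h6:5  h7:0 — peak 5 ≤ 6.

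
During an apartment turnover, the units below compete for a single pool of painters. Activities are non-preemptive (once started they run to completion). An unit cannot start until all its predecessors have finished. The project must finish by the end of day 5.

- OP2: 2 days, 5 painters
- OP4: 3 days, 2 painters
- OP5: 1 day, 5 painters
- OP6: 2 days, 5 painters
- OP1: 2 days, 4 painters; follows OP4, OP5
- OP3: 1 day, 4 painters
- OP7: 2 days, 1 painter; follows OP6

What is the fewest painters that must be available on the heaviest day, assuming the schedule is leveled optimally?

11

Early-start (OP2@1, OP4@1, OP5@1, OP6@1, OP1@4, OP3@1, OP7@3) gives peak 21: d1:21  d2:12  d3:3  d4:5  d5:4.
Shift OP2→4, OP6→2, OP7→4.
Schedule OP2@4, OP4@1, OP5@1, OP6@2, OP1@4, OP3@1, OP7@4: d1:11  d2:7  d3:7  d4:10  d5:10 — peak 11.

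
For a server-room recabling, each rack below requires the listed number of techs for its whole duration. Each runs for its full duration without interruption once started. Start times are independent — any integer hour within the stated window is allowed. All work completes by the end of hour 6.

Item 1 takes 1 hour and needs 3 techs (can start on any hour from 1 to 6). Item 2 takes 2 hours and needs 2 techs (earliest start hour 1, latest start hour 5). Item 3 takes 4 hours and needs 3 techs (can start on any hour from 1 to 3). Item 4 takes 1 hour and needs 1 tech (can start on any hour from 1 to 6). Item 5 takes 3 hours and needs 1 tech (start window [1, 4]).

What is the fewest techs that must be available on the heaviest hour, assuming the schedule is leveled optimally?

5

Early-start (Item 1@1, Item 2@1, Item 3@1, Item 4@1, Item 5@1) gives peak 10: h1:10  h2:6  h3:4  h4:3  h5:0  h6:0.
Shift Item 3→2, Item 4→3, Item 5→3.
Schedule Item 1@1, Item 2@1, Item 3@2, Item 4@3, Item 5@3: h1:5  h2:5  h3:5  h4:4  h5:4  h6:0 — peak 5.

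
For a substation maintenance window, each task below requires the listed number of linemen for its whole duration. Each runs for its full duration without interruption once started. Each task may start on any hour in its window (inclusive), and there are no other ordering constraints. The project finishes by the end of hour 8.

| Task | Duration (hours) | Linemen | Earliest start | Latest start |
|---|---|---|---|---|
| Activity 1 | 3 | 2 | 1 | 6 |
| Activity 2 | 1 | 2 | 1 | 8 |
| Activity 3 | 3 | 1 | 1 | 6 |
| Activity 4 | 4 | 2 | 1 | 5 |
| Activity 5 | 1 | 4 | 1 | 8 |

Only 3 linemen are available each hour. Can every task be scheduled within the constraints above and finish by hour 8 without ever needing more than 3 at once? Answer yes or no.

no

The minimum achievable peak is 4; 3 < 4, so no feasible schedule stays within the cap.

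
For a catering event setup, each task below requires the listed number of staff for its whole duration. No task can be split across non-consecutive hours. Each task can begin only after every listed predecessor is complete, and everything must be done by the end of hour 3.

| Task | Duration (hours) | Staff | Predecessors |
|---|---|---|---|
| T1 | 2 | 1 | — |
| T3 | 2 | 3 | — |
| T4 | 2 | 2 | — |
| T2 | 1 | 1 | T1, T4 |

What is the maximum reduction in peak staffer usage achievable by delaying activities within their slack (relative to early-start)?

0

Early-start peak: h1:6  h2:6  h3:1 ⇒ 6.
Leveled (T1@1, T3@1, T4@1, T2@3): h1:6  h2:6  h3:1 ⇒ 6.
Reduction 6 − 6 = 0.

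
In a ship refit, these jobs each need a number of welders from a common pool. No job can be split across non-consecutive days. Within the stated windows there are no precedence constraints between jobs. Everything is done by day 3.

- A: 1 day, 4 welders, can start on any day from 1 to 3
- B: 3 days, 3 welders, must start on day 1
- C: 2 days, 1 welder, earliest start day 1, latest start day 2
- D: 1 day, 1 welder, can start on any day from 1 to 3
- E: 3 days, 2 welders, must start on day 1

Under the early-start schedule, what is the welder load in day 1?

At early start, day 1 has: A, B, C, D, E.
Demand: 4 + 3 + 1 + 1 + 2 = 11.

11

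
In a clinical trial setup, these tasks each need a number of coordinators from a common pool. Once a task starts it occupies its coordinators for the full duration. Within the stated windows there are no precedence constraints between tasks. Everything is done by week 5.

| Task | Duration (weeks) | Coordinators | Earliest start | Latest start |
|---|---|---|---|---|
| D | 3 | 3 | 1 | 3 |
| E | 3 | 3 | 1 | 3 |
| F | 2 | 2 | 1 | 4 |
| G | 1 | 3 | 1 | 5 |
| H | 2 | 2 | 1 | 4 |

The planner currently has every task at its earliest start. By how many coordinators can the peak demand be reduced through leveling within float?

Early-start peak: w1:13  w2:10  w3:6  w4:0  w5:0 ⇒ 13.
Leveled (D@1, E@1, F@4, G@4, H@4): w1:6  w2:6  w3:6  w4:7  w5:4 ⇒ 7.
Reduction 13 − 7 = 6.

6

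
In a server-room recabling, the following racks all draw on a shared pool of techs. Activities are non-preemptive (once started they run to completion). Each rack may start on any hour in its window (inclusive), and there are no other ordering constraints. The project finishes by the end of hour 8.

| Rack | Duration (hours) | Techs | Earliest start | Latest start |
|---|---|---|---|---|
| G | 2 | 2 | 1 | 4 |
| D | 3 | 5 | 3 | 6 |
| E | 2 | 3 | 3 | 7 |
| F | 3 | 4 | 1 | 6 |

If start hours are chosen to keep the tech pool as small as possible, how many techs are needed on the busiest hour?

Early-start (G@1, D@3, E@3, F@1) gives peak 12: h1:6  h2:6  h3:12  h4:8  h5:5  h6:0  h7:0  h8:0.
Shift G→4, D→6, E→4.
Schedule G@4, D@6, E@4, F@1: h1:4  h2:4  h3:4  h4:5  h5:5  h6:5  h7:5  h8:5 — peak 5.
Total tech-hours = 37 over 8 hours ⇒ peak ≥ ⌈37/8⌉ = 5, so 5 is optimal.

5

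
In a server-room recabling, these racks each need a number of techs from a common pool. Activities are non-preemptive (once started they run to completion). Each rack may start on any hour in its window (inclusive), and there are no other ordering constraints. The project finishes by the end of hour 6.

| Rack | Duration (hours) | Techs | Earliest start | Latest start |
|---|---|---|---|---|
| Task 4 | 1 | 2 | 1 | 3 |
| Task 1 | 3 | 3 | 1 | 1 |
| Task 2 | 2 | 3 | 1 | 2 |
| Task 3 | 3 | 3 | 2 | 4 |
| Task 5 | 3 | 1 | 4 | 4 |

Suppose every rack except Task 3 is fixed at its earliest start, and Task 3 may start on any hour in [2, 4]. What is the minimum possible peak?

8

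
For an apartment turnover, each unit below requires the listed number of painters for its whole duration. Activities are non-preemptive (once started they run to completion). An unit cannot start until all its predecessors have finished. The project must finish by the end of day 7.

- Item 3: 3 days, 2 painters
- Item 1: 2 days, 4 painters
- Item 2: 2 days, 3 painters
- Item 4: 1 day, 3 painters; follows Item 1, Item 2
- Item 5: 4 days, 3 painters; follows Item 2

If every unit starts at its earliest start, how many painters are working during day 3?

At early start, day 3 has: Item 3, Item 4, Item 5.
Demand: 2 + 3 + 3 = 8.

8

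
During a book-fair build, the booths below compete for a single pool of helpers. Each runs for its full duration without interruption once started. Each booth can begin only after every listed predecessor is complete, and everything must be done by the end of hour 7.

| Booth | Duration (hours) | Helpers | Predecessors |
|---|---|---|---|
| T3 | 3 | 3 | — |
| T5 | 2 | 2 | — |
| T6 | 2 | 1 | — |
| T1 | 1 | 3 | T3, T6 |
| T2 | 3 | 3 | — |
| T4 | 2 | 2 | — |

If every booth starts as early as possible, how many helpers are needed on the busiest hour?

Early-start schedule: T3@1, T5@1, T6@1, T1@4, T2@1, T4@1.
Load per hour: hour 1: 11, hour 2: 11, hour 3: 6, hour 4: 3, hour 5: 0, hour 6: 0, hour 7: 0.
Peak is 11.

11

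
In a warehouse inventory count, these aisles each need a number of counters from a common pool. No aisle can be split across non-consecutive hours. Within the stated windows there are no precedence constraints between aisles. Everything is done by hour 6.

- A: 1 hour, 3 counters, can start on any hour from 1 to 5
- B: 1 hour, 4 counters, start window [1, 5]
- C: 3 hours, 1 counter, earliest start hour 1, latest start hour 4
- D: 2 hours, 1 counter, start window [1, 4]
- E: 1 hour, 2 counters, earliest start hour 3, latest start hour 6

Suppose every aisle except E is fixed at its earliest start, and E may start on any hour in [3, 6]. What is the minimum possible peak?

E@3: h1:9  h2:2  h3:3  h4:0  h5:0  h6:0 → peak 9
E@4: h1:9  h2:2  h3:1  h4:2  h5:0  h6:0 → peak 9
E@5: h1:9  h2:2  h3:1  h4:0  h5:2  h6:0 → peak 9
E@6: h1:9  h2:2  h3:1  h4:0  h5:0  h6:2 → peak 9
Best is E@3, peak 9.

9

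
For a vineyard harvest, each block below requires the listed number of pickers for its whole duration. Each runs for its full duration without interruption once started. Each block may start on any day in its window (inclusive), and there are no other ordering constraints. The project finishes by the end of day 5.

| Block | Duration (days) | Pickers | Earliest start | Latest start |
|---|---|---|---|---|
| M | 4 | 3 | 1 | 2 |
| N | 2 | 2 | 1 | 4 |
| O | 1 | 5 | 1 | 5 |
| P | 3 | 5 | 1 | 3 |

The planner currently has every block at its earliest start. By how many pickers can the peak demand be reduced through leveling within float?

7

Early-start peak: d1:15  d2:10  d3:8  d4:3  d5:0 ⇒ 15.
Leveled (M@1, N@4, O@5, P@1): d1:8  d2:8  d3:8  d4:5  d5:7 ⇒ 8.
Reduction 15 − 8 = 7.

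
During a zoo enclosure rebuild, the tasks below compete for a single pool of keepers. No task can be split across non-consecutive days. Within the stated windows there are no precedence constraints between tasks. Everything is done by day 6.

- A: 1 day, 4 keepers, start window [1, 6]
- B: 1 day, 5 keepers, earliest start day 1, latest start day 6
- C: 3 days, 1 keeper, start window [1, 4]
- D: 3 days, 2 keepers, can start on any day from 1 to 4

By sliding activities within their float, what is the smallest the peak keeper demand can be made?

Early-start (A@1, B@1, C@1, D@1) gives peak 12: d1:12  d2:3  d3:3  d4:0  d5:0  d6:0.
Shift B→2, C→3, D→3.
Schedule A@1, B@2, C@3, D@3: d1:4  d2:5  d3:3  d4:3  d5:3  d6:0 — peak 5.

5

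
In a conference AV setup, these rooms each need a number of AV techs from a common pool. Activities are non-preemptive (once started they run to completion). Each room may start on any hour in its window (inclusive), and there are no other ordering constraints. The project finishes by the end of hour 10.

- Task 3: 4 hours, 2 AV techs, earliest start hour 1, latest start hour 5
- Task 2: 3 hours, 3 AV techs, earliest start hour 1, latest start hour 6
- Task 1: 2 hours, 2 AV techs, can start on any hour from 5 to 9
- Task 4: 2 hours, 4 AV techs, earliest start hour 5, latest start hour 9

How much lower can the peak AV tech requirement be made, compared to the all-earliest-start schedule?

2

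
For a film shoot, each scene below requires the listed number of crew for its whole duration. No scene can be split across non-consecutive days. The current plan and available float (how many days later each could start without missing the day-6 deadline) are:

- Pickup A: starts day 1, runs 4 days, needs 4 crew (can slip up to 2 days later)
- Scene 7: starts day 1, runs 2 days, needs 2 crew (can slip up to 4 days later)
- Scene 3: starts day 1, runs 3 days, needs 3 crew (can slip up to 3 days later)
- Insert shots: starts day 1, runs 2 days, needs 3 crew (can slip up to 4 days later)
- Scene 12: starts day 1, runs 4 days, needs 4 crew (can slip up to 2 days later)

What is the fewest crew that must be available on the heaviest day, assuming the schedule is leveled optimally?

Early-start (Pickup A@1, Scene 7@1, Scene 3@1, Insert shots@1, Scene 12@1) gives peak 16: d1:16  d2:16  d3:11  d4:8  d5:0  d6:0.
Shift Insert shots→4, Scene 12→3.
Schedule Pickup A@1, Scene 7@1, Scene 3@1, Insert shots@4, Scene 12@3: d1:9  d2:9  d3:11  d4:11  d5:7  d6:4 — peak 11.

11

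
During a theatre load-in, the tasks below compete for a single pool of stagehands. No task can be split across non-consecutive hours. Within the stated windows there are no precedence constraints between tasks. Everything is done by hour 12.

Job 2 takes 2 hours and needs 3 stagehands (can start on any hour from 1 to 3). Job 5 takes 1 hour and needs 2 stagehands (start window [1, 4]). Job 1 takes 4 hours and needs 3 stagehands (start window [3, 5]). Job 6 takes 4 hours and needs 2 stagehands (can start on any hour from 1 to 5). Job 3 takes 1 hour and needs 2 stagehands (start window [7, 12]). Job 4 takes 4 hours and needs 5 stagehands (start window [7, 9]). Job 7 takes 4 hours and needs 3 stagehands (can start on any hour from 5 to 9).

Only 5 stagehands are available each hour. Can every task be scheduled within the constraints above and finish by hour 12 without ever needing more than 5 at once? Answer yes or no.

Total stagehand-hours = 62; over 12 hours the average is 62/12 > 5, so some hour must exceed 5.

no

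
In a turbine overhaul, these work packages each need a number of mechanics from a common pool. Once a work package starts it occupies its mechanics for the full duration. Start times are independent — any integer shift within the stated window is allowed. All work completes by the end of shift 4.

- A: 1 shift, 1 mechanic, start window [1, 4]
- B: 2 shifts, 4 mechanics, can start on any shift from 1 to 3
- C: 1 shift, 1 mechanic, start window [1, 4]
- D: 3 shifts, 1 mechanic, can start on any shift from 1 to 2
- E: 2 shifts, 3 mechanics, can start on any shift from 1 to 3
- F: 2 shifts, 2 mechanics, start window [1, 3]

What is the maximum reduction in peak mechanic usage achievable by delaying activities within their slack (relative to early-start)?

6

Early-start peak: s1:12  s2:10  s3:1  s4:0 ⇒ 12.
Leveled (A@1, B@1, C@1, D@2, E@3, F@3): s1:6  s2:5  s3:6  s4:6 ⇒ 6.
Reduction 12 − 6 = 6.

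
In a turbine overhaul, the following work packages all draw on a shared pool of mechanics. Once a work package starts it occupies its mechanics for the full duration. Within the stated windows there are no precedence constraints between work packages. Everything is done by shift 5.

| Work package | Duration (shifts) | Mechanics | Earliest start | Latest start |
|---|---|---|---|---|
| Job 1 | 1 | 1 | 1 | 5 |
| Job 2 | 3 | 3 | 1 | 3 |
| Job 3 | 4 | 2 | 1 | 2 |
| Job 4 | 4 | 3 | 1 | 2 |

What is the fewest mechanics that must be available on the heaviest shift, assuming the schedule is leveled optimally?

Early-start (Job 1@1, Job 2@1, Job 3@1, Job 4@1) gives peak 9: s1:9  s2:8  s3:8  s4:5  s5:0.
Shift Job 4→2.
Schedule Job 1@1, Job 2@1, Job 3@1, Job 4@2: s1:6  s2:8  s3:8  s4:5  s5:3 — peak 8.

8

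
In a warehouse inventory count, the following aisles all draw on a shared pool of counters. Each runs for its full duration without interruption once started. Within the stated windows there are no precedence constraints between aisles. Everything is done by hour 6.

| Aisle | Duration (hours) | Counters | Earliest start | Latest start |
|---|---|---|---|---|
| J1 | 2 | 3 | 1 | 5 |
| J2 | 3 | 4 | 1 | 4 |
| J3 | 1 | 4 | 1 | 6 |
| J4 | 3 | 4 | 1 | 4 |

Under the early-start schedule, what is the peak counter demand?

Early-start schedule: J1@1, J2@1, J3@1, J4@1.
Load per hour: hour 1: 15, hour 2: 11, hour 3: 8, hour 4: 0, hour 5: 0, hour 6: 0.
Peak is 15.

15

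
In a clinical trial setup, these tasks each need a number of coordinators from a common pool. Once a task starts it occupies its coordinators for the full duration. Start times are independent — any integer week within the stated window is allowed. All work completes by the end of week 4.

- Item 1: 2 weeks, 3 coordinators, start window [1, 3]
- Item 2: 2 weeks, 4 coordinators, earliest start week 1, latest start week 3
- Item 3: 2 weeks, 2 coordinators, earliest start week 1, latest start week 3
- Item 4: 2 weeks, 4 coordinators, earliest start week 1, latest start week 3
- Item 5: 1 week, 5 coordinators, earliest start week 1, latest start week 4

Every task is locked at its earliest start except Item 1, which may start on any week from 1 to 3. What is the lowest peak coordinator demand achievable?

15

Item 1@1: w1:18  w2:13  w3:0  w4:0 → peak 18
Item 1@2: w1:15  w2:13  w3:3  w4:0 → peak 15
Item 1@3: w1:15  w2:10  w3:3  w4:3 → peak 15
Best is Item 1@2, peak 15.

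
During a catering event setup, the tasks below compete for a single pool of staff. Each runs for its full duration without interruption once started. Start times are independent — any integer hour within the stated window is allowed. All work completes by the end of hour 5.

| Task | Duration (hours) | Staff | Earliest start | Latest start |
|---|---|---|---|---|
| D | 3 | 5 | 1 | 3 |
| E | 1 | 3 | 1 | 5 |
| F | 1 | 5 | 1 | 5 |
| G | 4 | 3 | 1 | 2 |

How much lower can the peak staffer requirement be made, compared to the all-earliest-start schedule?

Early-start peak: h1:16  h2:8  h3:8  h4:3  h5:0 ⇒ 16.
Leveled (D@1, E@1, F@4, G@2): h1:8  h2:8  h3:8  h4:8  h5:3 ⇒ 8.
Reduction 16 − 8 = 8.

8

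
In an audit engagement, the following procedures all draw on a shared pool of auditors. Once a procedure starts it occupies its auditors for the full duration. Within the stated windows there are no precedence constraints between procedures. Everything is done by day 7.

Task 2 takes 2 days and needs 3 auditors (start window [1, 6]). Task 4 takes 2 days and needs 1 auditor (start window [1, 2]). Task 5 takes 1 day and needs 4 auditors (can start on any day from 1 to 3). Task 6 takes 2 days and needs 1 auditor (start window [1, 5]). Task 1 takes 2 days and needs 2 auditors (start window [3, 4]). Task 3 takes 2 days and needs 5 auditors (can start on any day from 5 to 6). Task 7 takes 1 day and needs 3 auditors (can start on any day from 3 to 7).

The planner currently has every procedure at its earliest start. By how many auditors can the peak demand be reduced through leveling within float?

4

Early-start peak: d1:9  d2:5  d3:5  d4:2  d5:5  d6:5  d7:0 ⇒ 9.
Leveled (Task 2@1, Task 4@1, Task 5@3, Task 6@1, Task 1@4, Task 3@6, Task 7@4): d1:5  d2:5  d3:4  d4:5  d5:2  d6:5  d7:5 ⇒ 5.
Reduction 9 − 5 = 4.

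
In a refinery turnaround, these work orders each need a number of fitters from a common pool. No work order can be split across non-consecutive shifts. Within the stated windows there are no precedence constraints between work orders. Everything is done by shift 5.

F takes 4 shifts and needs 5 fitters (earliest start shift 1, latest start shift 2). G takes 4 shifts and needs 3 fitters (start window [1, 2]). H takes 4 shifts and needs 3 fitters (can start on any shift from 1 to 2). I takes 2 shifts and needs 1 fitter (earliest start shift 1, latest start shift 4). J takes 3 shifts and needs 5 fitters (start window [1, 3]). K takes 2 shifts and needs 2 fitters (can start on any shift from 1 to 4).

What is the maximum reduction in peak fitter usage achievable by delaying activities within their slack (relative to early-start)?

3

Early-start peak: s1:19  s2:19  s3:16  s4:11  s5:0 ⇒ 19.
Leveled (F@1, G@1, H@1, I@1, J@3, K@1): s1:14  s2:14  s3:16  s4:16  s5:5 ⇒ 16.
Reduction 19 − 16 = 3.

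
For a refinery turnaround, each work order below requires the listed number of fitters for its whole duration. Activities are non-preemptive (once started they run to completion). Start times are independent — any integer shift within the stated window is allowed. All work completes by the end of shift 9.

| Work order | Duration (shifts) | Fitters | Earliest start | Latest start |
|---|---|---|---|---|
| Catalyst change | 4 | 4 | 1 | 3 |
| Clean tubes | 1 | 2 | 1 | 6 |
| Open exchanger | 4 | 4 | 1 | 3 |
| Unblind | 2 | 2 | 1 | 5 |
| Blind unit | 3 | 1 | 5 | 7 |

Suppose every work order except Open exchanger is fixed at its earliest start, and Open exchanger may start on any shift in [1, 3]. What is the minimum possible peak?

Open exchanger@1: s1:12  s2:10  s3:8  s4:8  s5:1  s6:1  s7:1  s8:0  s9:0 → peak 12
Open exchanger@2: s1:8  s2:10  s3:8  s4:8  s5:5  s6:1  s7:1  s8:0  s9:0 → peak 10
Open exchanger@3: s1:8  s2:6  s3:8  s4:8  s5:5  s6:5  s7:1  s8:0  s9:0 → peak 8
Best is Open exchanger@3, peak 8.

8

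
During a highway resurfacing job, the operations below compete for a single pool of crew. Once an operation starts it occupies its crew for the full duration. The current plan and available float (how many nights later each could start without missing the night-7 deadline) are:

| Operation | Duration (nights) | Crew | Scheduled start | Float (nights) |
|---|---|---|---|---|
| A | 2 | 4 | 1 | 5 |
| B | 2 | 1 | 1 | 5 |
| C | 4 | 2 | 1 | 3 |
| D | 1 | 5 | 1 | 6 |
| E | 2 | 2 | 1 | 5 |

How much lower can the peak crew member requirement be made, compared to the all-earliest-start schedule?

9

Early-start peak: n1:14  n2:9  n3:2  n4:2  n5:0  n6:0  n7:0 ⇒ 14.
Leveled (A@1, B@1, C@3, D@7, E@3): n1:5  n2:5  n3:4  n4:4  n5:2  n6:2  n7:5 ⇒ 5.
Reduction 14 − 5 = 9.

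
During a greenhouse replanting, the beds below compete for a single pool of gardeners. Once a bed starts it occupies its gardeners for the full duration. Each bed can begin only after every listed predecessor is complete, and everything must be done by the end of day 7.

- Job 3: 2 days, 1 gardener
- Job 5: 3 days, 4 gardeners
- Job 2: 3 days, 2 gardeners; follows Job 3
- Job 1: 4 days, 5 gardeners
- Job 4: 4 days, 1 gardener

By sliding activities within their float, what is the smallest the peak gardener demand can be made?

7

Early-start (Job 3@1, Job 5@1, Job 2@3, Job 1@1, Job 4@1) gives peak 12: d1:11  d2:11  d3:12  d4:8  d5:2  d6:0  d7:0.
Shift Job 2→5, Job 1→4.
Schedule Job 3@1, Job 5@1, Job 2@5, Job 1@4, Job 4@1: d1:6  d2:6  d3:5  d4:6  d5:7  d6:7  d7:7 — peak 7.
Total gardener-days = 44 over 7 days ⇒ peak ≥ ⌈44/7⌉ = 7, so 7 is optimal.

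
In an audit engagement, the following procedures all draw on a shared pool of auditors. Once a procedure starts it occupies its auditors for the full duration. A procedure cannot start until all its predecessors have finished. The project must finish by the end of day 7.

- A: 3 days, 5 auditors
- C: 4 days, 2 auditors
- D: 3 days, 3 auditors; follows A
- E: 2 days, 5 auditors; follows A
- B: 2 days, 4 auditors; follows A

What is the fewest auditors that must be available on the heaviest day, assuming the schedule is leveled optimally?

Early-start (A@1, C@1, D@4, E@4, B@4) gives peak 14: d1:7  d2:7  d3:7  d4:14  d5:12  d6:3  d7:0.
Shift D→5, B→6.
Schedule A@1, C@1, D@5, E@4, B@6: d1:7  d2:7  d3:7  d4:7  d5:8  d6:7  d7:7 — peak 8.
Total auditor-days = 50 over 7 days ⇒ peak ≥ ⌈50/7⌉ = 8, so 8 is optimal.

8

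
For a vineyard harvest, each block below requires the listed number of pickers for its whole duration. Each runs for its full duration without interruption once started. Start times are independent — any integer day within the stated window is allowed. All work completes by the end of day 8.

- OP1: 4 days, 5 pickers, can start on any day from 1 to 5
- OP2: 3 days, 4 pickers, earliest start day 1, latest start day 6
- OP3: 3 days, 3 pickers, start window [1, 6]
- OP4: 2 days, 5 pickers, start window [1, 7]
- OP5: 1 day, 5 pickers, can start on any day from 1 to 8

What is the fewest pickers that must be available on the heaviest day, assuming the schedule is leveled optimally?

Early-start (OP1@1, OP2@1, OP3@1, OP4@1, OP5@1) gives peak 22: d1:22  d2:17  d3:12  d4:5  d5:0  d6:0  d7:0  d8:0.
Shift OP3→4, OP4→5, OP5→7.
Schedule OP1@1, OP2@1, OP3@4, OP4@5, OP5@7: d1:9  d2:9  d3:9  d4:8  d5:8  d6:8  d7:5  d8:0 — peak 9.

9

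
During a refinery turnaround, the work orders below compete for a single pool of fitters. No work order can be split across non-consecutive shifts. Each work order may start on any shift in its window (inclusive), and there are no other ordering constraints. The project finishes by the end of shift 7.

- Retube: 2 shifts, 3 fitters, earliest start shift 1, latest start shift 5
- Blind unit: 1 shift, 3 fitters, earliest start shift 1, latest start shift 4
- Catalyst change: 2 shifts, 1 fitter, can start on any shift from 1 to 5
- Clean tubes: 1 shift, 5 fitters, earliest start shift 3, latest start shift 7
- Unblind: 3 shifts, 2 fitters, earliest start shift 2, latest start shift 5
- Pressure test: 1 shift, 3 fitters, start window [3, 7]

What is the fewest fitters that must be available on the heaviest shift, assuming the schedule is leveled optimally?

5

Early-start (Retube@1, Blind unit@1, Catalyst change@1, Clean tubes@3, Unblind@2, Pressure test@3) gives peak 10: s1:7  s2:6  s3:10  s4:2  s5:0  s6:0  s7:0.
Shift Blind unit→3, Clean tubes→4, Unblind→5, Pressure test→5.
Schedule Retube@1, Blind unit@3, Catalyst change@1, Clean tubes@4, Unblind@5, Pressure test@5: s1:4  s2:4  s3:3  s4:5  s5:5  s6:2  s7:2 — peak 5.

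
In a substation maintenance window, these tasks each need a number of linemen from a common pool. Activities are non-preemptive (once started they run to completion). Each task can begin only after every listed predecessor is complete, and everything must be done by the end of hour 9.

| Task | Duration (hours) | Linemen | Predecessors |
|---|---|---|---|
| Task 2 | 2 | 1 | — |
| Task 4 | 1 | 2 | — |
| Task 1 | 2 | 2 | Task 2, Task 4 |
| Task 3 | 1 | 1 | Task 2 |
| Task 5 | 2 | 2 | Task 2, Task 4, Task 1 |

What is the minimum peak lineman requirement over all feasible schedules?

2

Early-start (Task 2@1, Task 4@1, Task 1@3, Task 3@3, Task 5@5) gives peak 3: h1:3  h2:1  h3:3  h4:2  h5:2  h6:2  h7:0  h8:0  h9:0.
Shift Task 4→3, Task 1→4, Task 3→6, Task 5→7.
Schedule Task 2@1, Task 4@3, Task 1@4, Task 3@6, Task 5@7: h1:1  h2:1  h3:2  h4:2  h5:2  h6:1  h7:2  h8:2  h9:0 — peak 2.
Total lineman-hours = 13 over 9 hours ⇒ peak ≥ ⌈13/9⌉ = 2, so 2 is optimal.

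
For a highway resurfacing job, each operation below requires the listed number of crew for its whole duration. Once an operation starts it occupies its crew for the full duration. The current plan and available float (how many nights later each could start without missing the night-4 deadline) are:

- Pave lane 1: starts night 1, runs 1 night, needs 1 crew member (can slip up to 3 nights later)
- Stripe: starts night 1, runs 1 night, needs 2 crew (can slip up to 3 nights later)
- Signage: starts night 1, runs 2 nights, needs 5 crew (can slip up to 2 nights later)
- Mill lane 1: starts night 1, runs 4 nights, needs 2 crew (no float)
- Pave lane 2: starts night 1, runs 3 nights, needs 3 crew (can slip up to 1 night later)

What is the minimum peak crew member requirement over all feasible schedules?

Early-start (Pave lane 1@1, Stripe@1, Signage@1, Mill lane 1@1, Pave lane 2@1) gives peak 13: n1:13  n2:10  n3:5  n4:2.
Shift Pave lane 2→2.
Schedule Pave lane 1@1, Stripe@1, Signage@1, Mill lane 1@1, Pave lane 2@2: n1:10  n2:10  n3:5  n4:5 — peak 10.

10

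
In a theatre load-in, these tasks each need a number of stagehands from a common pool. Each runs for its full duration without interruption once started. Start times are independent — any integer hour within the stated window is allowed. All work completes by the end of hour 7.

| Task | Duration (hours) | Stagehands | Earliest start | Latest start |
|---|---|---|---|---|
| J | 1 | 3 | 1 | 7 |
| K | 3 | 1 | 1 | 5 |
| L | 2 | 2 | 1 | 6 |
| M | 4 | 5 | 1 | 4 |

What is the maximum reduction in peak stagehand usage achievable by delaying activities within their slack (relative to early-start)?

6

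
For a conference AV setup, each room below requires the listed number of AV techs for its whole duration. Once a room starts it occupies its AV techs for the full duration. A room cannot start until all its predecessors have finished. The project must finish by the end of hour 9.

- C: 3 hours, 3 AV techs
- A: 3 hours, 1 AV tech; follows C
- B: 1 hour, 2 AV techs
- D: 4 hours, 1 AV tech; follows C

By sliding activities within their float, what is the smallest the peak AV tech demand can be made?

3

Early-start (C@1, A@4, B@1, D@4) gives peak 5: h1:5  h2:3  h3:3  h4:2  h5:2  h6:2  h7:1  h8:0  h9:0.
Shift B→4, D→5.
Schedule C@1, A@4, B@4, D@5: h1:3  h2:3  h3:3  h4:3  h5:2  h6:2  h7:1  h8:1  h9:0 — peak 3.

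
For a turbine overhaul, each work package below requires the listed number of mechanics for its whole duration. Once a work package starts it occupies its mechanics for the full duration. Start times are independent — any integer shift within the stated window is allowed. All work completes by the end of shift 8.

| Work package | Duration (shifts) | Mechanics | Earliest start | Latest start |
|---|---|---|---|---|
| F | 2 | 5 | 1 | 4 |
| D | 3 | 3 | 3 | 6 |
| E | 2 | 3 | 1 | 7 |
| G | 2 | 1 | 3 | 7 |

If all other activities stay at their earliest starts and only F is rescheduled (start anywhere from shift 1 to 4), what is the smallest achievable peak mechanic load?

F@1: s1:8  s2:8  s3:4  s4:4  s5:3  s6:0  s7:0  s8:0 → peak 8
F@2: s1:3  s2:8  s3:9  s4:4  s5:3  s6:0  s7:0  s8:0 → peak 9
F@3: s1:3  s2:3  s3:9  s4:9  s5:3  s6:0  s7:0  s8:0 → peak 9
F@4: s1:3  s2:3  s3:4  s4:9  s5:8  s6:0  s7:0  s8:0 → peak 9
Best is F@1, peak 8.

8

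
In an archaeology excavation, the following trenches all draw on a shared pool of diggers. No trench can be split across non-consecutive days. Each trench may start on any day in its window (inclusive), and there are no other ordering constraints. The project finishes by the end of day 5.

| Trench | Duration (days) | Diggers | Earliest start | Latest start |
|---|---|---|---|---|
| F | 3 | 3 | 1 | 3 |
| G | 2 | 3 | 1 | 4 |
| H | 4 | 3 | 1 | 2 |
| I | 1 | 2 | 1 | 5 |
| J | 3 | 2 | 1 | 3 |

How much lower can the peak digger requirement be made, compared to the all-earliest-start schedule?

Early-start peak: d1:13  d2:11  d3:8  d4:3  d5:0 ⇒ 13.
Leveled (F@1, G@4, H@1, I@1, J@2): d1:8  d2:8  d3:8  d4:8  d5:3 ⇒ 8.
Reduction 13 − 8 = 5.

5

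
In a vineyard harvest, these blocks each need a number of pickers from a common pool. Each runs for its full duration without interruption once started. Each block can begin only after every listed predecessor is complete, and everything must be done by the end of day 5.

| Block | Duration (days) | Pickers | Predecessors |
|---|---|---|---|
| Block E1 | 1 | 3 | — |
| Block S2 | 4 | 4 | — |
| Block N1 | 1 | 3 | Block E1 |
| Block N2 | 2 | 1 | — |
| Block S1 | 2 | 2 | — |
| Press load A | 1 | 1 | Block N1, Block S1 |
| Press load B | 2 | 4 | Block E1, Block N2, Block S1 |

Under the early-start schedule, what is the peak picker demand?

10

Early-start schedule: Block E1@1, Block S2@1, Block N1@2, Block N2@1, Block S1@1, Press load A@3, Press load B@3.
Load per day: day 1: 10, day 2: 10, day 3: 9, day 4: 8, day 5: 0.
Peak is 10.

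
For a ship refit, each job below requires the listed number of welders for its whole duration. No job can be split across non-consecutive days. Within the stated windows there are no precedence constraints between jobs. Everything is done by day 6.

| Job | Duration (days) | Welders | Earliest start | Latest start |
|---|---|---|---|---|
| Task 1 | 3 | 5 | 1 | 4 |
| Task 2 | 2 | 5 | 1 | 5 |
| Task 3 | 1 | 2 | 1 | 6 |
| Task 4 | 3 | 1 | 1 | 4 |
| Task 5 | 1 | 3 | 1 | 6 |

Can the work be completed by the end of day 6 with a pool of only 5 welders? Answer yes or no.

Total welder-days = 33; over 6 days the average is 33/6 > 5, so some day must exceed 5.

no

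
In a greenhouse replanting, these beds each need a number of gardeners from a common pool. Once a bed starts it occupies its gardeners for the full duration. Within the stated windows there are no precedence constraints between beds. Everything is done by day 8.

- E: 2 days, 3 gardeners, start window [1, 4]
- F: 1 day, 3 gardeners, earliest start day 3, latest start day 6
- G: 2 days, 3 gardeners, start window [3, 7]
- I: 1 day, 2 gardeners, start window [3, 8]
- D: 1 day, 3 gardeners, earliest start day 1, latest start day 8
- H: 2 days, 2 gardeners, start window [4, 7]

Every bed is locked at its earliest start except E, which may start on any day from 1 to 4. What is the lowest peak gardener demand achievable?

8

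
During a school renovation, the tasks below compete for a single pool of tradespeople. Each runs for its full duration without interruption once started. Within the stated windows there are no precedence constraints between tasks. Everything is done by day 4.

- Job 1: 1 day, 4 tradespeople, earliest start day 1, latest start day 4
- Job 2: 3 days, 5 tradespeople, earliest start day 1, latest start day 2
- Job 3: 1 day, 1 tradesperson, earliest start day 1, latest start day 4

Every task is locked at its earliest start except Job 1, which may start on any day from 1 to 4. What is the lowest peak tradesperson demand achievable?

6

Job 1@1: d1:10  d2:5  d3:5  d4:0 → peak 10
Job 1@2: d1:6  d2:9  d3:5  d4:0 → peak 9
Job 1@3: d1:6  d2:5  d3:9  d4:0 → peak 9
Job 1@4: d1:6  d2:5  d3:5  d4:4 → peak 6
Best is Job 1@4, peak 6.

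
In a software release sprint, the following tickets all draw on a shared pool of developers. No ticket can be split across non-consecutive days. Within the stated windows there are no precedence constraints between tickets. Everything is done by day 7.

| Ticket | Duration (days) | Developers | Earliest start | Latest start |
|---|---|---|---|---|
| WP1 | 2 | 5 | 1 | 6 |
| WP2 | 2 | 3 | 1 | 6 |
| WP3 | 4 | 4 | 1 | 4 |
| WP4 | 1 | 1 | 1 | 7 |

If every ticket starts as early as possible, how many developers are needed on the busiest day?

13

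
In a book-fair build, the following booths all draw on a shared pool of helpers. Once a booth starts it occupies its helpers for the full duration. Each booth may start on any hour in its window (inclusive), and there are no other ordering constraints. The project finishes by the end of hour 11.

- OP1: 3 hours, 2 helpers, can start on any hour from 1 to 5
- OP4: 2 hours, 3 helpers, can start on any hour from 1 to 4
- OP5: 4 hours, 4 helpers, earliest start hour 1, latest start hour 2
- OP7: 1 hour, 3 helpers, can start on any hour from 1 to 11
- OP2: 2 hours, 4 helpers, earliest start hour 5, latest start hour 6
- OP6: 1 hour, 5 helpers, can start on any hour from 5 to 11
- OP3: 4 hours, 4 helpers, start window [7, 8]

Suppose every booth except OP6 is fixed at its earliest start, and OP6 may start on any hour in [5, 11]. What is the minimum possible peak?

OP6@5: h1:12  h2:9  h3:6  h4:4  h5:9  h6:4  h7:4  h8:4  h9:4  h10:4  h11:0 → peak 12
OP6@6: h1:12  h2:9  h3:6  h4:4  h5:4  h6:9  h7:4  h8:4  h9:4  h10:4  h11:0 → peak 12
OP6@7: h1:12  h2:9  h3:6  h4:4  h5:4  h6:4  h7:9  h8:4  h9:4  h10:4  h11:0 → peak 12
OP6@8: h1:12  h2:9  h3:6  h4:4  h5:4  h6:4  h7:4  h8:9  h9:4  h10:4  h11:0 → peak 12
OP6@9: h1:12  h2:9  h3:6  h4:4  h5:4  h6:4  h7:4  h8:4  h9:9  h10:4  h11:0 → peak 12
OP6@10: h1:12  h2:9  h3:6  h4:4  h5:4  h6:4  h7:4  h8:4  h9:4  h10:9  h11:0 → peak 12
OP6@11: h1:12  h2:9  h3:6  h4:4  h5:4  h6:4  h7:4  h8:4  h9:4  h10:4  h11:5 → peak 12
Best is OP6@5, peak 12.

12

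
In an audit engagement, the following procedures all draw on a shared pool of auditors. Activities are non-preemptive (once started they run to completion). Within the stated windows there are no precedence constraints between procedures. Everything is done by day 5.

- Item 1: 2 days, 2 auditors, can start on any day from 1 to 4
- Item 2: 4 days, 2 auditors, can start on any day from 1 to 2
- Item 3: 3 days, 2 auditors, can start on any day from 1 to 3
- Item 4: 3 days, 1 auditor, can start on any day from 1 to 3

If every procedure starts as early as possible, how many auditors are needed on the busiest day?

7

Early-start schedule: Item 1@1, Item 2@1, Item 3@1, Item 4@1.
Load per day: day 1: 7, day 2: 7, day 3: 5, day 4: 2, day 5: 0.
Peak is 7.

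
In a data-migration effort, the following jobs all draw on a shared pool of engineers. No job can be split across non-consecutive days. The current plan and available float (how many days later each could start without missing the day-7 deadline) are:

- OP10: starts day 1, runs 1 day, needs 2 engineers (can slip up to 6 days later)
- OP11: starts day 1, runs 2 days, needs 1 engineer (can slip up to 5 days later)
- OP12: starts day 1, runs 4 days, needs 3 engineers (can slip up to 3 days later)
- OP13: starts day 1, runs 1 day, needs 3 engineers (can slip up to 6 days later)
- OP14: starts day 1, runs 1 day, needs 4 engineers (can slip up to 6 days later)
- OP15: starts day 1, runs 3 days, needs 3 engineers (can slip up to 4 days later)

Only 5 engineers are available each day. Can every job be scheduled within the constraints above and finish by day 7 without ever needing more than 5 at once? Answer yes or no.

The minimum achievable peak is 6; 5 < 6, so no feasible schedule stays within the cap.

no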